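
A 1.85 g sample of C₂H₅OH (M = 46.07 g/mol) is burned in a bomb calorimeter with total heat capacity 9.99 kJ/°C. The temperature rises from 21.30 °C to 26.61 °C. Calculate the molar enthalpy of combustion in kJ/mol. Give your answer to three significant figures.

ΔT = 26.61 − 21.30 = 5.31 °C
q_cal = C_cal × ΔT = 9.99 × 5.31 = 53.0469 kJ
n = 1.85 / 46.07 = 0.04016 mol
q_rxn = −q_cal = -53.0469 kJ
ΔH = -53.0469 / 0.04016 = -1321 kJ/mol

ΔH = -1320 kJ/mol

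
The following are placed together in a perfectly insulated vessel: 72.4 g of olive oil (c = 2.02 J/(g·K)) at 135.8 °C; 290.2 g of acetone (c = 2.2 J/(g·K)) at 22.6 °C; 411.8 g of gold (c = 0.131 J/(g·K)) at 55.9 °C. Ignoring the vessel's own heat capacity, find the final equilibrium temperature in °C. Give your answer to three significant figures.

Σ mᵢcᵢ(T − Tᵢ) = 0  ⇒  T = Σ mᵢcᵢTᵢ / Σ mᵢcᵢ
Σ mᵢcᵢ = 72.4×2.02 + 290.2×2.2 + 411.8×0.131 = 838.6338
Σ mᵢcᵢTᵢ = 146.248×135.8 + 638.44×22.6 + 53.9458×55.9 = 37305
T = 37305 / 838.6338 = 44.48 °C

T_f = 44.5 °C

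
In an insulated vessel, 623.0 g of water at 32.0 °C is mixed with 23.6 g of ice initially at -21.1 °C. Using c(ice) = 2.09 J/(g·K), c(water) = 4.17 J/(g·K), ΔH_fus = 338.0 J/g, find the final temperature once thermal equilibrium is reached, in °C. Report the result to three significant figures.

T_f = 27.5 °C

Heat to bring ice to 0 °C and melt it: q₁ = 23.6×2.09×21.1 + 23.6×338.0 = 9017.5 J
Heat the water can supply cooling to 0 °C: 623.0×4.17×32.0 = 83133.1 J > q₁, so all ice melts.
Energy balance: 623.0×4.17×(32.0 − T) = 9017.5 + 23.6×4.17×(T − 0)
2597.91(32.0 − T) = 9017.5 + 98.412 T
83133.1 − 9017.5 = 2696.322 T
T = 74115.6 / 2696.322 = 27.49 °C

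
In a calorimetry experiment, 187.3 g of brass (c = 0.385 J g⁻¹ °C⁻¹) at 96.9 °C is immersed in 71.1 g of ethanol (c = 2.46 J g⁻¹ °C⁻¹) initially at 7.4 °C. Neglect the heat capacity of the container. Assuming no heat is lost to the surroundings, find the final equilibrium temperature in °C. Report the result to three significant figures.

Heat lost by brass = heat gained by ethanol.
(187.3)(0.385)(96.9 − T) = (71.1)(2.46)(T − 7.4)
72.1105 (96.9 − T) = 174.906 (T − 7.4)
6987.5 − 72.1105 T = 174.906 T − 1294.3
8281.8 = 247.0165 T
T = 33.53 °C

T_f = 33.5 °C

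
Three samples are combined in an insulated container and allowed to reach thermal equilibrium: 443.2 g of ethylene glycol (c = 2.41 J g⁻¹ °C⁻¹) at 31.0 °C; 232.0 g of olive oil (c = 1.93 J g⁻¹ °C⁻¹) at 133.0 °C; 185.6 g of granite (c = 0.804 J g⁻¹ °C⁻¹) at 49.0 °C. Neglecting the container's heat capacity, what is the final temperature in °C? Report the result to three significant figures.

T_f = 60.0 °C

Σ mᵢcᵢ(T − Tᵢ) = 0  ⇒  T = Σ mᵢcᵢTᵢ / Σ mᵢcᵢ
Σ mᵢcᵢ = 443.2×2.41 + 232.0×1.93 + 185.6×0.804 = 1665.0944
Σ mᵢcᵢTᵢ = 1068.112×31.0 + 447.76×133.0 + 149.2224×49.0 = 99975
T = 99975 / 1665.0944 = 60.04 °C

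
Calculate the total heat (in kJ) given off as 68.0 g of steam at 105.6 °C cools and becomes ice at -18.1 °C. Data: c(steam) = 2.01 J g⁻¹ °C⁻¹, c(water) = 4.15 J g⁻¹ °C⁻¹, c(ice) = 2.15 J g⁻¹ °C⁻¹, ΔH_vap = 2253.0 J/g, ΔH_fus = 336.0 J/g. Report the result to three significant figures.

q1 (cool steam 105.6→100 °C): 68.0 × 2.01 × 5.6 = 765 J
q2 (condense at 100 °C): 68.0 × 2253.0 = 153204 J
q3 (cool water 100→0 °C): 68.0 × 4.15 × 100.0 = 28220 J
q4 (freeze at 0 °C): 68.0 × 336.0 = 22848 J
q5 (cool ice 0→-18.1 °C): 68.0 × 2.15 × 18.1 = 2646 J
Total: 765 + 153204 + 28220 + 22848 + 2646 = 207683 J = 208 kJ

q = 208 kJ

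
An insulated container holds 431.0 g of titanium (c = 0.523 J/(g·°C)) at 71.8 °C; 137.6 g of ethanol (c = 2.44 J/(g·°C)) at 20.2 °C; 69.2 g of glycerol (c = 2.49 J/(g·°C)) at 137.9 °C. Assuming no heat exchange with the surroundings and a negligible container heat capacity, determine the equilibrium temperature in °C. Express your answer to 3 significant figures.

Σ mᵢcᵢ(T − Tᵢ) = 0  ⇒  T = Σ mᵢcᵢTᵢ / Σ mᵢcᵢ
Σ mᵢcᵢ = 431.0×0.523 + 137.6×2.44 + 69.2×2.49 = 733.465
Σ mᵢcᵢTᵢ = 225.413×71.8 + 335.744×20.2 + 172.308×137.9 = 46728
T = 46728 / 733.465 = 63.71 °C

T_f = 63.7 °C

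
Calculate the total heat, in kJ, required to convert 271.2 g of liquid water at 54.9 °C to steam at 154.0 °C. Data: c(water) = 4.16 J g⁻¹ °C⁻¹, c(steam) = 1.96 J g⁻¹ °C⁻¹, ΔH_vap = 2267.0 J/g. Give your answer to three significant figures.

q1 (heat water 54.9→100.0 °C): 271.2 × 4.16 × 45.1 = 50881 J
q2 (vaporize at 100 °C): 271.2 × 2267.0 = 614810 J
q3 (heat steam 100.0→154.0 °C): 271.2 × 1.96 × 54.0 = 28704 J
Total: 50881 + 614810 + 28704 = 694395 J = 694 kJ

q = 694 kJ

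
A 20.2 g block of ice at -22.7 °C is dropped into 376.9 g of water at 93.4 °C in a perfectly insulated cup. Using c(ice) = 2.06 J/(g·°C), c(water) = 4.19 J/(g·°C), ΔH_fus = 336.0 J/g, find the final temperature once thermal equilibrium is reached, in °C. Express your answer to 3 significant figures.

T_f = 84.0 °C

Heat to bring ice to 0 °C and melt it: q₁ = 20.2×2.06×22.7 + 20.2×336.0 = 7731.8 J
Heat the water can supply cooling to 0 °C: 376.9×4.19×93.4 = 147498 J > q₁, so all ice melts.
Energy balance: 376.9×4.19×(93.4 − T) = 7731.8 + 20.2×4.19×(T − 0)
1579.211(93.4 − T) = 7731.8 + 84.638 T
147498 − 7731.8 = 1663.849 T
T = 139766.2 / 1663.849 = 84.00 °C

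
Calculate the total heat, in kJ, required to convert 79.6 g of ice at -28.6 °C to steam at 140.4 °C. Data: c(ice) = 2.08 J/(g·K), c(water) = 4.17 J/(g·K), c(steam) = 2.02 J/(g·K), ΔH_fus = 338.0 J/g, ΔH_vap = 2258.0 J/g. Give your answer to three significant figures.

q = 251 kJ

q1 (heat ice -28.6→0.0 °C): 79.6 × 2.08 × 28.6 = 4735 J
q2 (melt at 0 °C): 79.6 × 338.0 = 26905 J
q3 (heat water 0.0→100.0 °C): 79.6 × 4.17 × 100.0 = 33193 J
q4 (vaporize at 100 °C): 79.6 × 2258.0 = 179737 J
q5 (heat steam 100.0→140.4 °C): 79.6 × 2.02 × 40.4 = 6496 J
Total: 4735 + 26905 + 33193 + 179737 + 6496 = 251066 J = 251 kJ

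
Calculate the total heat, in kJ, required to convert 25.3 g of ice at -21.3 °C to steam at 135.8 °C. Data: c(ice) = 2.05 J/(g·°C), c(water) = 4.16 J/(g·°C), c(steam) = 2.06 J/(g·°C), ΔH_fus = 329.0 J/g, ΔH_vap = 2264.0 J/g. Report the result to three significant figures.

q1 (heat ice -21.3→0.0 °C): 25.3 × 2.05 × 21.3 = 1105 J
q2 (melt at 0 °C): 25.3 × 329.0 = 8324 J
q3 (heat water 0.0→100.0 °C): 25.3 × 4.16 × 100.0 = 10525 J
q4 (vaporize at 100 °C): 25.3 × 2264.0 = 57279 J
q5 (heat steam 100.0→135.8 °C): 25.3 × 2.06 × 35.8 = 1866 J
Total: 1105 + 8324 + 10525 + 57279 + 1866 = 79099 J = 79.1 kJ

q = 79.1 kJ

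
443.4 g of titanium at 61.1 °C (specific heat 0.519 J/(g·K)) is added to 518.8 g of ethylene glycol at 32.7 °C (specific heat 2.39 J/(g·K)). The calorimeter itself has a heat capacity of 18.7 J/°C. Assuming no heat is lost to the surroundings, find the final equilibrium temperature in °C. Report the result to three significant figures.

T_f = 37.1 °C

Heat lost by titanium = heat gained by ethylene glycol + calorimeter.
(443.4)(0.519)(61.1 − T) = [(518.8)(2.39) + 18.7](T − 32.7)
230.1246 (61.1 − T) = 1258.632 (T − 32.7)
14061 − 230.1246 T = 1258.632 T − 41157
55218 = 1488.7566 T
T = 37.09 °C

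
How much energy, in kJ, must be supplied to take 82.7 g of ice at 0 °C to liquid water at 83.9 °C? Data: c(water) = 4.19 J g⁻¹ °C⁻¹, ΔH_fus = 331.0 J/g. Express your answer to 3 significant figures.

q1 (melt at 0 °C): 82.7 × 331.0 = 27374 J
q2 (heat water 0.0→83.9 °C): 82.7 × 4.19 × 83.9 = 29072 J
Total: 27374 + 29072 = 56446 J = 56.4 kJ

q = 56.4 kJ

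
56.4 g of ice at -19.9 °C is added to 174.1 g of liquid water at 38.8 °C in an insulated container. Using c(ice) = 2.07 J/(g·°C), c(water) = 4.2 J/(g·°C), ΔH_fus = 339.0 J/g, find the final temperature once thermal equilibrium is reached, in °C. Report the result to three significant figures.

T_f = 7.16 °C

Heat to bring ice to 0 °C and melt it: q₁ = 56.4×2.07×19.9 + 56.4×339.0 = 21443 J
Heat the water can supply cooling to 0 °C: 174.1×4.2×38.8 = 28371.3 J > q₁, so all ice melts.
Energy balance: 174.1×4.2×(38.8 − T) = 21443 + 56.4×4.2×(T − 0)
731.22(38.8 − T) = 21443 + 236.88 T
28371.3 − 21443 = 968.10 T
T = 6928.3 / 968.10 = 7.157 °C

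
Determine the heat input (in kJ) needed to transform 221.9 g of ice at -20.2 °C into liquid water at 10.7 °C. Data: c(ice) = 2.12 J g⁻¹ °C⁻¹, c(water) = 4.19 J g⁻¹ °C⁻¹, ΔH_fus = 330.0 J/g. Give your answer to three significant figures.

q = 92.7 kJ

q1 (heat ice -20.2→0.0 °C): 221.9 × 2.12 × 20.2 = 9503 J
q2 (melt at 0 °C): 221.9 × 330.0 = 73227 J
q3 (heat water 0.0→10.7 °C): 221.9 × 4.19 × 10.7 = 9948 J
Total: 9503 + 73227 + 9948 = 92678 J = 92.7 kJ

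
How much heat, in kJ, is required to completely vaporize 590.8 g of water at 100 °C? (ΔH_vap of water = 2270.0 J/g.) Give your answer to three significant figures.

q = 1340 kJ

q = m × ΔH_vap = 590.8 × 2270.0 = 1341000 J = 1340 kJ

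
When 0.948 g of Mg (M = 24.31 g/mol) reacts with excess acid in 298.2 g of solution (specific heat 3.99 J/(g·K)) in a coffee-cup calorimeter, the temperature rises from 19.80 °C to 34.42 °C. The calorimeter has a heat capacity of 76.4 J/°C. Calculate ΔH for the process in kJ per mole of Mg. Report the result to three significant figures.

ΔH = -475 kJ/mol

|ΔT| = |34.42 − 19.80| = 14.62 °C
|q_surr| = (298.2 × 3.99 + 76.4) × 14.62 = 1266.218 × 14.62 = 18510 J
n(Mg) = 0.948 / 24.31 = 0.03900 mol
Temperature rose, so q_rxn = −|q_surr| = -18.51 kJ
ΔH = q_rxn / n = -474.6 kJ/mol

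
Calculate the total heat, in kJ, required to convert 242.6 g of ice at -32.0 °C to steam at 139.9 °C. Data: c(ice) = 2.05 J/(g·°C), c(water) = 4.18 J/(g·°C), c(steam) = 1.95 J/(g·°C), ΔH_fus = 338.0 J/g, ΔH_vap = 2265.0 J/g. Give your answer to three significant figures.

q1 (heat ice -32.0→0.0 °C): 242.6 × 2.05 × 32.0 = 15915 J
q2 (melt at 0 °C): 242.6 × 338.0 = 81999 J
q3 (heat water 0.0→100.0 °C): 242.6 × 4.18 × 100.0 = 101407 J
q4 (vaporize at 100 °C): 242.6 × 2265.0 = 549489 J
q5 (heat steam 100.0→139.9 °C): 242.6 × 1.95 × 39.9 = 18875 J
Total: 15915 + 81999 + 101407 + 549489 + 18875 = 767685 J = 768 kJ

q = 768 kJ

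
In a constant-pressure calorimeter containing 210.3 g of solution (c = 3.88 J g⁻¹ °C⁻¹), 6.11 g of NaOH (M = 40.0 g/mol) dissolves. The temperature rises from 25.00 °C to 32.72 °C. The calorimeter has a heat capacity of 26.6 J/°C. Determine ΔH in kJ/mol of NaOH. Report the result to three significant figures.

|ΔT| = |32.72 − 25.00| = 7.72 °C
|q_surr| = (210.3 × 3.88 + 26.6) × 7.72 = 842.564 × 7.72 = 6505 J
n(NaOH) = 6.11 / 40.0 = 0.1528 mol
Temperature rose, so q_rxn = −|q_surr| = -6.505 kJ
ΔH = q_rxn / n = -42.57 kJ/mol

ΔH = -42.6 kJ/mol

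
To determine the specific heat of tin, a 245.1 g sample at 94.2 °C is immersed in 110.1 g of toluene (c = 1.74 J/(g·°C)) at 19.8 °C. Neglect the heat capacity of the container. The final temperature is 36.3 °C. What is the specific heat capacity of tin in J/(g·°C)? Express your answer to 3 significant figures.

c = 0.223 J/(g·°C)

q_gained = (110.1 × 1.74) × (36.3 − 19.8) = 3161 J
q_lost = 245.1 × c × (94.2 − 36.3) = 14191.29 c
Set equal: c = 3161 / 14191.29 = 0.223 J/(g·°C)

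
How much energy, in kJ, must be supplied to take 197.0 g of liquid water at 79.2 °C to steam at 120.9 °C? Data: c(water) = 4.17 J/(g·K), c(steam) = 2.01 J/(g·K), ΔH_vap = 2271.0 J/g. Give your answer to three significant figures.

q = 473 kJ

q1 (heat water 79.2→100.0 °C): 197.0 × 4.17 × 20.8 = 17087 J
q2 (vaporize at 100 °C): 197.0 × 2271.0 = 447387 J
q3 (heat steam 100.0→120.9 °C): 197.0 × 2.01 × 20.9 = 8276 J
Total: 17087 + 447387 + 8276 = 472750 J = 473 kJ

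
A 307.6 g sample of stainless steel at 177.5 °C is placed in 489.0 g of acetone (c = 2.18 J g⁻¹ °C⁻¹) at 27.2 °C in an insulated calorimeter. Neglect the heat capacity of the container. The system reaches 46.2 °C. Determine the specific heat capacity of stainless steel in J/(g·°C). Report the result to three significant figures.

q_gained = (489.0 × 2.18) × (46.2 − 27.2) = 20250 J
q_lost = 307.6 × c × (177.5 − 46.2) = 40387.88 c
Set equal: c = 20250 / 40387.88 = 0.501 J/(g·°C)

c = 0.501 J/(g·°C)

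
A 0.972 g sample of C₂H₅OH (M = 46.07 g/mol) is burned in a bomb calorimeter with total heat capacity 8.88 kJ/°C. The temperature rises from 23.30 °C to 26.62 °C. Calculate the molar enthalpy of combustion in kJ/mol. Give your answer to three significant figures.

ΔH = -1400 kJ/mol

ΔT = 26.62 − 23.30 = 3.32 °C
q_cal = C_cal × ΔT = 8.88 × 3.32 = 29.4816 kJ
n = 0.972 / 46.07 = 0.02110 mol
q_rxn = −q_cal = -29.4816 kJ
ΔH = -29.4816 / 0.02110 = -1397 kJ/mol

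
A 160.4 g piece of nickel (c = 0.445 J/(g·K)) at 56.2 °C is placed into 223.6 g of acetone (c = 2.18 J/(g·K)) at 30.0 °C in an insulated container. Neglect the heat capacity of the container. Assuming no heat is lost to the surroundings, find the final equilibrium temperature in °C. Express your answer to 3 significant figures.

Heat lost by nickel = heat gained by acetone.
(160.4)(0.445)(56.2 − T) = (223.6)(2.18)(T − 30.0)
71.378 (56.2 − T) = 487.448 (T − 30.0)
4011.4 − 71.378 T = 487.448 T − 14623
18634.4 = 558.826 T
T = 33.346 °C

T_f = 33.3 °C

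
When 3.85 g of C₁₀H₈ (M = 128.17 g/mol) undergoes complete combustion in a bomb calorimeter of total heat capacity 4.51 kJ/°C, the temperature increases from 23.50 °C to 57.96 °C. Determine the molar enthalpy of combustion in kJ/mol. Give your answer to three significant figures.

ΔH = -5170 kJ/mol

ΔT = 57.96 − 23.50 = 34.46 °C
q_cal = C_cal × ΔT = 4.51 × 34.46 = 155.4146 kJ
n = 3.85 / 128.17 = 0.03004 mol
q_rxn = −q_cal = -155.4146 kJ
ΔH = -155.4146 / 0.03004 = -5174 kJ/mol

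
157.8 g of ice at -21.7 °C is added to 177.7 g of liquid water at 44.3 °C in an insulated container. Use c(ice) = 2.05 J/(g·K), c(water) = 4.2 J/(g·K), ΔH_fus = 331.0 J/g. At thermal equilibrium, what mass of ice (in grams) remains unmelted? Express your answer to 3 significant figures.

Heat to warm all ice to 0 °C: 157.8×2.05×21.7 = 7019.7 J
Heat released by water cooling to 0 °C: 177.7×4.2×44.3 = 33063 J
33063 J < 7019.7 + 157.8×331.0 = 59251.5 J, so not all ice melts; final T = 0 °C.
Heat left for melting: 33063 − 7019.7 = 26043.3 J
Mass melted = 26043.3 / 331.0 = 78.68 g
Ice remaining = 157.8 − 78.68 = 79.12 g

m_ice remaining = 79.1 g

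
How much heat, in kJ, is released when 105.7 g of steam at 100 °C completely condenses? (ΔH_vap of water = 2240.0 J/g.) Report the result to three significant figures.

q = 237 kJ

q = m × ΔH_vap = 105.7 × 2240.0 = 236800 J = 237 kJ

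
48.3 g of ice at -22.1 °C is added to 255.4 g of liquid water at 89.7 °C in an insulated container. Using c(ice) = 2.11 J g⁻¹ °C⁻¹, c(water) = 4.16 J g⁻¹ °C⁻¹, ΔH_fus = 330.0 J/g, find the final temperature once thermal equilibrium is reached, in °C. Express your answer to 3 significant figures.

Heat to bring ice to 0 °C and melt it: q₁ = 48.3×2.11×22.1 + 48.3×330.0 = 18191 J
Heat the water can supply cooling to 0 °C: 255.4×4.16×89.7 = 95303.0 J > q₁, so all ice melts.
Energy balance: 255.4×4.16×(89.7 − T) = 18191 + 48.3×4.16×(T − 0)
1062.464(89.7 − T) = 18191 + 200.928 T
95303.0 − 18191 = 1263.392 T
T = 77112.0 / 1263.392 = 61.04 °C

T_f = 61.0 °C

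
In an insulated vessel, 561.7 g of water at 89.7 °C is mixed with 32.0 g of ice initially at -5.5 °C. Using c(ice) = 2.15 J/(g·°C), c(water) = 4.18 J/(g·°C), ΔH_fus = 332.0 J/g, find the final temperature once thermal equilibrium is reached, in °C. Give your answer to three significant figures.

T_f = 80.4 °C

Heat to bring ice to 0 °C and melt it: q₁ = 32.0×2.15×5.5 + 32.0×332.0 = 11002 J
Heat the water can supply cooling to 0 °C: 561.7×4.18×89.7 = 210607 J > q₁, so all ice melts.
Energy balance: 561.7×4.18×(89.7 − T) = 11002 + 32.0×4.18×(T − 0)
2347.906(89.7 − T) = 11002 + 133.76 T
210607 − 11002 = 2481.666 T
T = 199605 / 2481.666 = 80.43 °C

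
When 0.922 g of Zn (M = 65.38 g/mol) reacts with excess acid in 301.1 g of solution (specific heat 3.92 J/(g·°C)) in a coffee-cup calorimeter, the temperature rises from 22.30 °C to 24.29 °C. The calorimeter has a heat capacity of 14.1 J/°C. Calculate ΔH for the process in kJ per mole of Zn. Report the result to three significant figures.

|ΔT| = |24.29 − 22.30| = 1.99 °C
|q_surr| = (301.1 × 3.92 + 14.1) × 1.99 = 1194.412 × 1.99 = 2377 J
n(Zn) = 0.922 / 65.38 = 0.01410 mol
Temperature rose, so q_rxn = −|q_surr| = -2.377 kJ
ΔH = q_rxn / n = -168.6 kJ/mol

ΔH = -169 kJ/mol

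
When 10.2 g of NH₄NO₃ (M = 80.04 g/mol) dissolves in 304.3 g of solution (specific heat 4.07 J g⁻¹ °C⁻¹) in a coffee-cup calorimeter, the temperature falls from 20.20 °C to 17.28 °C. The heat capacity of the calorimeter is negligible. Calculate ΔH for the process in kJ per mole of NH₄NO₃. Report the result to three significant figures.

ΔH = 28.4 kJ/mol

|ΔT| = |17.28 − 20.20| = 2.92 °C
|q_surr| = (304.3 × 4.07) × 2.92 = 1238.501 × 2.92 = 3616 J
n(NH₄NO₃) = 10.2 / 80.04 = 0.1274 mol
Temperature fell, so q_rxn = +|q_surr| = 3.616 kJ
ΔH = q_rxn / n = 28.38 kJ/mol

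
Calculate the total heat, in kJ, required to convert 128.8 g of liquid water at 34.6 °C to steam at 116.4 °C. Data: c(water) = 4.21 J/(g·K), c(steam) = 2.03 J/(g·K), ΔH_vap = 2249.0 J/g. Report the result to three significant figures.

q = 329 kJ

q1 (heat water 34.6→100.0 °C): 128.8 × 4.21 × 65.4 = 35463 J
q2 (vaporize at 100 °C): 128.8 × 2249.0 = 289671 J
q3 (heat steam 100.0→116.4 °C): 128.8 × 2.03 × 16.4 = 4288 J
Total: 35463 + 289671 + 4288 = 329422 J = 329 kJ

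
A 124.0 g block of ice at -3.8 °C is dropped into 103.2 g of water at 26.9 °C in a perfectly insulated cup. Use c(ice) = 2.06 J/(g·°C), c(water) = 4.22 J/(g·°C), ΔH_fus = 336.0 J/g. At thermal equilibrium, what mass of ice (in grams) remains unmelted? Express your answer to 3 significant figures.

Heat to warm all ice to 0 °C: 124.0×2.06×3.8 = 970.67 J
Heat released by water cooling to 0 °C: 103.2×4.22×26.9 = 11715 J
11715 J < 970.67 + 124.0×336.0 = 42634.67 J, so not all ice melts; final T = 0 °C.
Heat left for melting: 11715 − 970.67 = 10744.33 J
Mass melted = 10744.33 / 336.0 = 31.98 g
Ice remaining = 124.0 − 31.98 = 92.02 g

m_ice remaining = 92.0 g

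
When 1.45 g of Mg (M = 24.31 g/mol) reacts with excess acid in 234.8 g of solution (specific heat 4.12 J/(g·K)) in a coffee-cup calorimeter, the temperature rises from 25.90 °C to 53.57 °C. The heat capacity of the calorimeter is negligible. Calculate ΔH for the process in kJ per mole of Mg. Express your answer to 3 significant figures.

|ΔT| = |53.57 − 25.90| = 27.67 °C
|q_surr| = (234.8 × 4.12) × 27.67 = 967.376 × 27.67 = 26770 J
n(Mg) = 1.45 / 24.31 = 0.05965 mol
Temperature rose, so q_rxn = −|q_surr| = -26.77 kJ
ΔH = q_rxn / n = -448.8 kJ/mol

ΔH = -449 kJ/mol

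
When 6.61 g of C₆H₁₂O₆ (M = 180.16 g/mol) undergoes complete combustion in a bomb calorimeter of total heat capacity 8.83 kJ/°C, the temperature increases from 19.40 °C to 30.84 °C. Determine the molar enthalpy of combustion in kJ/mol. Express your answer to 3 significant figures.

ΔT = 30.84 − 19.40 = 11.44 °C
q_cal = C_cal × ΔT = 8.83 × 11.44 = 101.0152 kJ
n = 6.61 / 180.16 = 0.03669 mol
q_rxn = −q_cal = -101.0152 kJ
ΔH = -101.0152 / 0.03669 = -2753 kJ/mol

ΔH = -2750 kJ/mol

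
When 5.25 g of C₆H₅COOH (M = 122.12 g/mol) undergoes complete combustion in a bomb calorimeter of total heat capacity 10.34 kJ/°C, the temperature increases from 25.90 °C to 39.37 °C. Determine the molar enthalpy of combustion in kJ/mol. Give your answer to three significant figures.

ΔH = -3240 kJ/mol

ΔT = 39.37 − 25.90 = 13.47 °C
q_cal = C_cal × ΔT = 10.34 × 13.47 = 139.2798 kJ
n = 5.25 / 122.12 = 0.04299 mol
q_rxn = −q_cal = -139.2798 kJ
ΔH = -139.2798 / 0.04299 = -3240 kJ/mol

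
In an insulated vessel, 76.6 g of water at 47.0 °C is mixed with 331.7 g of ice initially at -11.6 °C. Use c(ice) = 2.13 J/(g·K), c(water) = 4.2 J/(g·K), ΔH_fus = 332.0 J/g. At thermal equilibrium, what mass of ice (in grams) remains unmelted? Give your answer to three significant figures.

m_ice remaining = 311 g

Heat to warm all ice to 0 °C: 331.7×2.13×11.6 = 8195.6 J
Heat released by water cooling to 0 °C: 76.6×4.2×47.0 = 15121 J
15121 J < 8195.6 + 331.7×332.0 = 118320.0 J, so not all ice melts; final T = 0 °C.
Heat left for melting: 15121 − 8195.6 = 6925.4 J
Mass melted = 6925.4 / 332.0 = 20.86 g
Ice remaining = 331.7 − 20.86 = 310.84 g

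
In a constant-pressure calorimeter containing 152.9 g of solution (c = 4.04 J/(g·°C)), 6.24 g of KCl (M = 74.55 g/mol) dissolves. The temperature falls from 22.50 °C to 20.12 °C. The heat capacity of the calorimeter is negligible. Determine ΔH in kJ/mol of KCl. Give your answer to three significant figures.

|ΔT| = |20.12 − 22.50| = 2.38 °C
|q_surr| = (152.9 × 4.04) × 2.38 = 617.716 × 2.38 = 1470 J
n(KCl) = 6.24 / 74.55 = 0.08370 mol
Temperature fell, so q_rxn = +|q_surr| = 1.470 kJ
ΔH = q_rxn / n = 17.56 kJ/mol

ΔH = 17.6 kJ/mol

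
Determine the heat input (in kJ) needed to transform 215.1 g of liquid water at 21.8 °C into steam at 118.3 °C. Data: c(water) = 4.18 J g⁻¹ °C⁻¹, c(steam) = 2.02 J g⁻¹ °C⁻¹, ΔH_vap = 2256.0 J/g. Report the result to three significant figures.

q1 (heat water 21.8→100.0 °C): 215.1 × 4.18 × 78.2 = 70311 J
q2 (vaporize at 100 °C): 215.1 × 2256.0 = 485266 J
q3 (heat steam 100.0→118.3 °C): 215.1 × 2.02 × 18.3 = 7951 J
Total: 70311 + 485266 + 7951 = 563528 J = 564 kJ

q = 564 kJ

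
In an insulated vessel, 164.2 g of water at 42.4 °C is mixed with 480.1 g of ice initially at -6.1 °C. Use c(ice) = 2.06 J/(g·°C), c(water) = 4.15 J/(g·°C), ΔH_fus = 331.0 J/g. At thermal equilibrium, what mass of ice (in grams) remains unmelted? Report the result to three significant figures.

m_ice remaining = 411 g

Heat to warm all ice to 0 °C: 480.1×2.06×6.1 = 6032.9 J
Heat released by water cooling to 0 °C: 164.2×4.15×42.4 = 28893 J
28893 J < 6032.9 + 480.1×331.0 = 164946.0 J, so not all ice melts; final T = 0 °C.
Heat left for melting: 28893 − 6032.9 = 22860.1 J
Mass melted = 22860.1 / 331.0 = 69.06 g
Ice remaining = 480.1 − 69.06 = 411.04 g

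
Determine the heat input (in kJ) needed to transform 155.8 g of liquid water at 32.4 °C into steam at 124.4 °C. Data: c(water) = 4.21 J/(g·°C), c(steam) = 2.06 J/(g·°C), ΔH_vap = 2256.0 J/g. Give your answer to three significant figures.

q = 404 kJ

q1 (heat water 32.4→100.0 °C): 155.8 × 4.21 × 67.6 = 44340 J
q2 (vaporize at 100 °C): 155.8 × 2256.0 = 351485 J
q3 (heat steam 100.0→124.4 °C): 155.8 × 2.06 × 24.4 = 7831 J
Total: 44340 + 351485 + 7831 = 403656 J = 404 kJ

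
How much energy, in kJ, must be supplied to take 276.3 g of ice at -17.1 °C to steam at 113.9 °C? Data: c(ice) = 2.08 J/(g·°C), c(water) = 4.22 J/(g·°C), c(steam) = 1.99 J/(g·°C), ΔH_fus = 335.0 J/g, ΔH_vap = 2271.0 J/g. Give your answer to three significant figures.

q1 (heat ice -17.1→0.0 °C): 276.3 × 2.08 × 17.1 = 9827 J
q2 (melt at 0 °C): 276.3 × 335.0 = 92561 J
q3 (heat water 0.0→100.0 °C): 276.3 × 4.22 × 100.0 = 116599 J
q4 (vaporize at 100 °C): 276.3 × 2271.0 = 627477 J
q5 (heat steam 100.0→113.9 °C): 276.3 × 1.99 × 13.9 = 7643 J
Total: 9827 + 92561 + 116599 + 627477 + 7643 = 854107 J = 854 kJ

q = 854 kJ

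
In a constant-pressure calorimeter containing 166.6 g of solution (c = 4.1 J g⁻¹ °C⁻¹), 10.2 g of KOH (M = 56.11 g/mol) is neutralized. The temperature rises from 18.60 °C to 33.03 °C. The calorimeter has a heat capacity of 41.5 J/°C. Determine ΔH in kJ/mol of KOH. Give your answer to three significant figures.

|ΔT| = |33.03 − 18.60| = 14.43 °C
|q_surr| = (166.6 × 4.1 + 41.5) × 14.43 = 724.56 × 14.43 = 10460 J
n(KOH) = 10.2 / 56.11 = 0.1818 mol
Temperature rose, so q_rxn = −|q_surr| = -10.46 kJ
ΔH = q_rxn / n = -57.54 kJ/mol

ΔH = -57.5 kJ/mol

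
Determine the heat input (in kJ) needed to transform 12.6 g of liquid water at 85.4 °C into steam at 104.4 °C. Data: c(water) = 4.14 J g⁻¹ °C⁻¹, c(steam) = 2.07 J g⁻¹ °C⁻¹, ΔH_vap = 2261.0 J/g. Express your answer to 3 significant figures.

q1 (heat water 85.4→100.0 °C): 12.6 × 4.14 × 14.6 = 762 J
q2 (vaporize at 100 °C): 12.6 × 2261.0 = 28489 J
q3 (heat steam 100.0→104.4 °C): 12.6 × 2.07 × 4.4 = 115 J
Total: 762 + 28489 + 115 = 29366 J = 29.4 kJ

q = 29.4 kJ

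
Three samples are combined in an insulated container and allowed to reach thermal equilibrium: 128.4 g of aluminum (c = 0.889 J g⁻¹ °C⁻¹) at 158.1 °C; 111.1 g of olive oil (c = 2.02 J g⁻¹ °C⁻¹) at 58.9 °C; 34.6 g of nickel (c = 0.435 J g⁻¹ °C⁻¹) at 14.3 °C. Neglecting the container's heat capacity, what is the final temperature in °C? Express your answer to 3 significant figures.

T_f = 89.0 °C

Σ mᵢcᵢ(T − Tᵢ) = 0  ⇒  T = Σ mᵢcᵢTᵢ / Σ mᵢcᵢ
Σ mᵢcᵢ = 128.4×0.889 + 111.1×2.02 + 34.6×0.435 = 353.6206
Σ mᵢcᵢTᵢ = 114.1476×158.1 + 224.422×58.9 + 15.051×14.3 = 31480
T = 31480 / 353.6206 = 89.02 °C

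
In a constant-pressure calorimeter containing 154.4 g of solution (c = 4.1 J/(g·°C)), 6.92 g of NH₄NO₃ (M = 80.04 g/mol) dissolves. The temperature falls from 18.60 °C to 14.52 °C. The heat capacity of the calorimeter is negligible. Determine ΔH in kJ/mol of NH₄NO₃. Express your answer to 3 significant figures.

|ΔT| = |14.52 − 18.60| = 4.08 °C
|q_surr| = (154.4 × 4.1) × 4.08 = 633.04 × 4.08 = 2583 J
n(NH₄NO₃) = 6.92 / 80.04 = 0.08646 mol
Temperature fell, so q_rxn = +|q_surr| = 2.583 kJ
ΔH = q_rxn / n = 29.88 kJ/mol

ΔH = 29.9 kJ/mol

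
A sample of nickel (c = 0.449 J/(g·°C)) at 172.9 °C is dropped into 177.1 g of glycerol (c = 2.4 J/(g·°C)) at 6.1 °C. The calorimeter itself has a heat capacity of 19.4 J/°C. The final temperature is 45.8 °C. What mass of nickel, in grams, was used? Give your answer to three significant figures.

m = 309 g

q_gained = (177.1 × 2.4 + 19.4) × (45.8 − 6.1) = 17640 J
q_lost = m × 0.449 × (172.9 − 45.8) = 57.0679 m
m = 17640 / 57.0679 = 309 g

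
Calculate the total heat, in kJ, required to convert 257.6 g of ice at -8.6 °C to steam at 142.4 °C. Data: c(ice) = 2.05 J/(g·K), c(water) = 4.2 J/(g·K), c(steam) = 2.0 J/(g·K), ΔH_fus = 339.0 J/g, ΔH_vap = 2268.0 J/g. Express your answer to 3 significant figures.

q1 (heat ice -8.6→0.0 °C): 257.6 × 2.05 × 8.6 = 4541 J
q2 (melt at 0 °C): 257.6 × 339.0 = 87326 J
q3 (heat water 0.0→100.0 °C): 257.6 × 4.2 × 100.0 = 108192 J
q4 (vaporize at 100 °C): 257.6 × 2268.0 = 584237 J
q5 (heat steam 100.0→142.4 °C): 257.6 × 2.0 × 42.4 = 21844 J
Total: 4541 + 87326 + 108192 + 584237 + 21844 = 806140 J = 806 kJ

q = 806 kJ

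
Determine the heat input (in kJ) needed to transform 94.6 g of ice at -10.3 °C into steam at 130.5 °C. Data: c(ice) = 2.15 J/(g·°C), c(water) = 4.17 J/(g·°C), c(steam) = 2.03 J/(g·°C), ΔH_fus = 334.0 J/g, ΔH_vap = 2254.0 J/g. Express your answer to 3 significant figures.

q1 (heat ice -10.3→0.0 °C): 94.6 × 2.15 × 10.3 = 2095 J
q2 (melt at 0 °C): 94.6 × 334.0 = 31596 J
q3 (heat water 0.0→100.0 °C): 94.6 × 4.17 × 100.0 = 39448 J
q4 (vaporize at 100 °C): 94.6 × 2254.0 = 213228 J
q5 (heat steam 100.0→130.5 °C): 94.6 × 2.03 × 30.5 = 5857 J
Total: 2095 + 31596 + 39448 + 213228 + 5857 = 292224 J = 292 kJ

q = 292 kJ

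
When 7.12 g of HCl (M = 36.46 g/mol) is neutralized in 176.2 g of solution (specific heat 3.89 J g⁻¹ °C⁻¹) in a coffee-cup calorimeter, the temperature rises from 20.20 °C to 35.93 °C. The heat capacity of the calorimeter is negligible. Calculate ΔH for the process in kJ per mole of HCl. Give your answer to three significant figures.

ΔH = -55.2 kJ/mol

|ΔT| = |35.93 − 20.20| = 15.73 °C
|q_surr| = (176.2 × 3.89) × 15.73 = 685.418 × 15.73 = 10780 J
n(HCl) = 7.12 / 36.46 = 0.1953 mol
Temperature rose, so q_rxn = −|q_surr| = -10.78 kJ
ΔH = q_rxn / n = -55.20 kJ/mol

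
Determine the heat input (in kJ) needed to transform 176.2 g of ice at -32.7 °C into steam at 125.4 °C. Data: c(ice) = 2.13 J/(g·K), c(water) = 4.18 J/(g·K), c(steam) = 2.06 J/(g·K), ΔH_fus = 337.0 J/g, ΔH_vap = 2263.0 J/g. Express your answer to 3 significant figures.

q1 (heat ice -32.7→0.0 °C): 176.2 × 2.13 × 32.7 = 12273 J
q2 (melt at 0 °C): 176.2 × 337.0 = 59379 J
q3 (heat water 0.0→100.0 °C): 176.2 × 4.18 × 100.0 = 73652 J
q4 (vaporize at 100 °C): 176.2 × 2263.0 = 398741 J
q5 (heat steam 100.0→125.4 °C): 176.2 × 2.06 × 25.4 = 9219 J
Total: 12273 + 59379 + 73652 + 398741 + 9219 = 553264 J = 553 kJ

q = 553 kJ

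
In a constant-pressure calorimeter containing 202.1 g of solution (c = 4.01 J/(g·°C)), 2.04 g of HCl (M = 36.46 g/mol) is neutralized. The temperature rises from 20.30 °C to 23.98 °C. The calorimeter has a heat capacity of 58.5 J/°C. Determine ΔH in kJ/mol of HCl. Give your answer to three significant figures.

ΔH = -57.1 kJ/mol

|ΔT| = |23.98 − 20.30| = 3.68 °C
|q_surr| = (202.1 × 4.01 + 58.5) × 3.68 = 868.921 × 3.68 = 3197.6 J
n(HCl) = 2.04 / 36.46 = 0.055952 mol
Temperature rose, so q_rxn = −|q_surr| = -3.1976 kJ
ΔH = q_rxn / n = -57.149 kJ/mol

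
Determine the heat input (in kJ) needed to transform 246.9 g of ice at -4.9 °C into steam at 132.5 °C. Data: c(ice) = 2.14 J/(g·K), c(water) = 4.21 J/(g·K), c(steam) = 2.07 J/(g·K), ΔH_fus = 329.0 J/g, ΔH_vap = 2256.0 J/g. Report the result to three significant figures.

q1 (heat ice -4.9→0.0 °C): 246.9 × 2.14 × 4.9 = 2589 J
q2 (melt at 0 °C): 246.9 × 329.0 = 81230 J
q3 (heat water 0.0→100.0 °C): 246.9 × 4.21 × 100.0 = 103945 J
q4 (vaporize at 100 °C): 246.9 × 2256.0 = 557006 J
q5 (heat steam 100.0→132.5 °C): 246.9 × 2.07 × 32.5 = 16610 J
Total: 2589 + 81230 + 103945 + 557006 + 16610 = 761380 J = 761 kJ

q = 761 kJ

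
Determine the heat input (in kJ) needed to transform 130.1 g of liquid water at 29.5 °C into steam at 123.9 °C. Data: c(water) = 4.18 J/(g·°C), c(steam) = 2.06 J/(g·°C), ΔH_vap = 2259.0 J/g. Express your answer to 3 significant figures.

q = 339 kJ

q1 (heat water 29.5→100.0 °C): 130.1 × 4.18 × 70.5 = 38339 J
q2 (vaporize at 100 °C): 130.1 × 2259.0 = 293896 J
q3 (heat steam 100.0→123.9 °C): 130.1 × 2.06 × 23.9 = 6405 J
Total: 38339 + 293896 + 6405 = 338640 J = 339 kJ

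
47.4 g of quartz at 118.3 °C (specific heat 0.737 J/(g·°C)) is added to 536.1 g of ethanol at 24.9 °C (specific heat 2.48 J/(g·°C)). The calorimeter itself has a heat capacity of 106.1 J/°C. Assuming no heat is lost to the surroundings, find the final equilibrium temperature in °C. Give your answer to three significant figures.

T_f = 27.1 °C

Heat lost by quartz = heat gained by ethanol + calorimeter.
(47.4)(0.737)(118.3 − T) = [(536.1)(2.48) + 106.1](T − 24.9)
34.9338 (118.3 − T) = 1435.628 (T − 24.9)
4132.7 − 34.9338 T = 1435.628 T − 35747
39879.7 = 1470.5618 T
T = 27.12 °C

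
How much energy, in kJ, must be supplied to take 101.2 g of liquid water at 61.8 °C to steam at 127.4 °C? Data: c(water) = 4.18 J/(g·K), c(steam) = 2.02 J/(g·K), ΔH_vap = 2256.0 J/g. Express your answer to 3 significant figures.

q1 (heat water 61.8→100.0 °C): 101.2 × 4.18 × 38.2 = 16159 J
q2 (vaporize at 100 °C): 101.2 × 2256.0 = 228307 J
q3 (heat steam 100.0→127.4 °C): 101.2 × 2.02 × 27.4 = 5601 J
Total: 16159 + 228307 + 5601 = 250067 J = 250 kJ

q = 250 kJ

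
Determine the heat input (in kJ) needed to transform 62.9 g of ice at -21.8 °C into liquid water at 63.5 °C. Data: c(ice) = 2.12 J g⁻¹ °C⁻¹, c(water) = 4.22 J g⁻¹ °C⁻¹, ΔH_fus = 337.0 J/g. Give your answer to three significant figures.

q1 (heat ice -21.8→0.0 °C): 62.9 × 2.12 × 21.8 = 2907 J
q2 (melt at 0 °C): 62.9 × 337.0 = 21197 J
q3 (heat water 0.0→63.5 °C): 62.9 × 4.22 × 63.5 = 16855 J
Total: 2907 + 21197 + 16855 = 40959 J = 41.0 kJ

q = 41.0 kJ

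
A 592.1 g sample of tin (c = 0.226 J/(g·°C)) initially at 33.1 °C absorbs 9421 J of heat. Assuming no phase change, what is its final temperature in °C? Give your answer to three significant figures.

T_f = 104 °C

ΔT = q / (m c) = 9421 / (592.1 × 0.226) = 70.40 °C
T_f = 33.1 + 70.40 = 103.50 °C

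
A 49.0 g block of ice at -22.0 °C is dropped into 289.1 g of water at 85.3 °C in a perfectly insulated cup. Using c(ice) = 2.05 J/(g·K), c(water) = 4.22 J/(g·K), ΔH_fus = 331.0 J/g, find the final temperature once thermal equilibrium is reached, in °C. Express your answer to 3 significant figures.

T_f = 60.0 °C

Heat to bring ice to 0 °C and melt it: q₁ = 49.0×2.05×22.0 + 49.0×331.0 = 18429 J
Heat the water can supply cooling to 0 °C: 289.1×4.22×85.3 = 104066 J > q₁, so all ice melts.
Energy balance: 289.1×4.22×(85.3 − T) = 18429 + 49.0×4.22×(T − 0)
1220.002(85.3 − T) = 18429 + 206.78 T
104066 − 18429 = 1426.782 T
T = 85637 / 1426.782 = 60.02 °C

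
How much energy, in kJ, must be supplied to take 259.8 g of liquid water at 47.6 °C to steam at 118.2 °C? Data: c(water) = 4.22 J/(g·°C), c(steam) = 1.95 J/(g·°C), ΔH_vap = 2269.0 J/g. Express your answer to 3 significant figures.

q = 656 kJ

q1 (heat water 47.6→100.0 °C): 259.8 × 4.22 × 52.4 = 57449 J
q2 (vaporize at 100 °C): 259.8 × 2269.0 = 589486 J
q3 (heat steam 100.0→118.2 °C): 259.8 × 1.95 × 18.2 = 9220 J
Total: 57449 + 589486 + 9220 = 656155 J = 656 kJ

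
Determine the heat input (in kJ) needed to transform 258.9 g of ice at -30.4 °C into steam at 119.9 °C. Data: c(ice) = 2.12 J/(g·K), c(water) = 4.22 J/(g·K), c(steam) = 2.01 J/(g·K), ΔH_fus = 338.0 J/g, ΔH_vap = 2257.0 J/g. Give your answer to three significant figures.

q1 (heat ice -30.4→0.0 °C): 258.9 × 2.12 × 30.4 = 16686 J
q2 (melt at 0 °C): 258.9 × 338.0 = 87508 J
q3 (heat water 0.0→100.0 °C): 258.9 × 4.22 × 100.0 = 109256 J
q4 (vaporize at 100 °C): 258.9 × 2257.0 = 584337 J
q5 (heat steam 100.0→119.9 °C): 258.9 × 2.01 × 19.9 = 10356 J
Total: 16686 + 87508 + 109256 + 584337 + 10356 = 808143 J = 808 kJ

q = 808 kJ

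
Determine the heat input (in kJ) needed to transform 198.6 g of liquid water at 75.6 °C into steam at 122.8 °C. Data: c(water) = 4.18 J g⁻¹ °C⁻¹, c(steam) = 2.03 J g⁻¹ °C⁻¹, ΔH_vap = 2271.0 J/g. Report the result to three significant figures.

q1 (heat water 75.6→100.0 °C): 198.6 × 4.18 × 24.4 = 20256 J
q2 (vaporize at 100 °C): 198.6 × 2271.0 = 451021 J
q3 (heat steam 100.0→122.8 °C): 198.6 × 2.03 × 22.8 = 9192 J
Total: 20256 + 451021 + 9192 = 480469 J = 480 kJ

q = 480 kJ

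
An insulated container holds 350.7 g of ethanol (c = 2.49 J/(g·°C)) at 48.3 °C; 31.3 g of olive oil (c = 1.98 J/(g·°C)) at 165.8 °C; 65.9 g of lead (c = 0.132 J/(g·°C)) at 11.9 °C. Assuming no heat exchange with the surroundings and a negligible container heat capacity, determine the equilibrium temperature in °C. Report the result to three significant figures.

Σ mᵢcᵢ(T − Tᵢ) = 0  ⇒  T = Σ mᵢcᵢTᵢ / Σ mᵢcᵢ
Σ mᵢcᵢ = 350.7×2.49 + 31.3×1.98 + 65.9×0.132 = 943.9158
Σ mᵢcᵢTᵢ = 873.243×48.3 + 61.974×165.8 + 8.6988×11.9 = 52556
T = 52556 / 943.9158 = 55.68 °C

T_f = 55.7 °C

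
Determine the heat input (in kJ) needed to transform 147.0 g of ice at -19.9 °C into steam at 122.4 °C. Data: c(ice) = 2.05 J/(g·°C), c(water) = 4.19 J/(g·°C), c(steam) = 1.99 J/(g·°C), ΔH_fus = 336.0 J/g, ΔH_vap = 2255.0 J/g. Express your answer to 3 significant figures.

q1 (heat ice -19.9→0.0 °C): 147.0 × 2.05 × 19.9 = 5997 J
q2 (melt at 0 °C): 147.0 × 336.0 = 49392 J
q3 (heat water 0.0→100.0 °C): 147.0 × 4.19 × 100.0 = 61593 J
q4 (vaporize at 100 °C): 147.0 × 2255.0 = 331485 J
q5 (heat steam 100.0→122.4 °C): 147.0 × 1.99 × 22.4 = 6553 J
Total: 5997 + 49392 + 61593 + 331485 + 6553 = 455020 J = 455 kJ

q = 455 kJ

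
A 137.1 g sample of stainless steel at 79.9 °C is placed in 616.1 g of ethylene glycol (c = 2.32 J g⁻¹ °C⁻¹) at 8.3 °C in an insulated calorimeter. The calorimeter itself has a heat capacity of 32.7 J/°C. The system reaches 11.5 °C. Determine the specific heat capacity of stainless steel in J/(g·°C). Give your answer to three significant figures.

q_gained = (616.1 × 2.32 + 32.7) × (11.5 − 8.3) = 4679 J
q_lost = 137.1 × c × (79.9 − 11.5) = 9377.64 c
Set equal: c = 4679 / 9377.64 = 0.499 J/(g·°C)

c = 0.499 J/(g·°C)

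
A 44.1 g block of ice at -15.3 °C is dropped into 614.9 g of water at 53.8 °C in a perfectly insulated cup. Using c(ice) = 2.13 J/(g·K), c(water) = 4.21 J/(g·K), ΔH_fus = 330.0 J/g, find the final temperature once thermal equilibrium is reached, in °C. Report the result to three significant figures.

T_f = 44.4 °C

Heat to bring ice to 0 °C and melt it: q₁ = 44.1×2.13×15.3 + 44.1×330.0 = 15990 J
Heat the water can supply cooling to 0 °C: 614.9×4.21×53.8 = 139274 J > q₁, so all ice melts.
Energy balance: 614.9×4.21×(53.8 − T) = 15990 + 44.1×4.21×(T − 0)
2588.729(53.8 − T) = 15990 + 185.661 T
139274 − 15990 = 2774.390 T
T = 123284 / 2774.390 = 44.44 °C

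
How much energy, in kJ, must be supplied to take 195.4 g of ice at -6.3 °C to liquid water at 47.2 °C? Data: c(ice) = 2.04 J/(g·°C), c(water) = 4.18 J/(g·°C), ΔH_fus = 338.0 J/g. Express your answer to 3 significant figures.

q1 (heat ice -6.3→0.0 °C): 195.4 × 2.04 × 6.3 = 2511 J
q2 (melt at 0 °C): 195.4 × 338.0 = 66045 J
q3 (heat water 0.0→47.2 °C): 195.4 × 4.18 × 47.2 = 38552 J
Total: 2511 + 66045 + 38552 = 107108 J = 107 kJ

q = 107 kJ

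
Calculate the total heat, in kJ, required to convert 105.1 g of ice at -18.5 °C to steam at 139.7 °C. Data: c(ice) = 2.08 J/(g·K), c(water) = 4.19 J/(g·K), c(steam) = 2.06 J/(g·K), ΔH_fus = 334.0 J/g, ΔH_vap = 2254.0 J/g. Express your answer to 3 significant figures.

q1 (heat ice -18.5→0.0 °C): 105.1 × 2.08 × 18.5 = 4044 J
q2 (melt at 0 °C): 105.1 × 334.0 = 35103 J
q3 (heat water 0.0→100.0 °C): 105.1 × 4.19 × 100.0 = 44037 J
q4 (vaporize at 100 °C): 105.1 × 2254.0 = 236895 J
q5 (heat steam 100.0→139.7 °C): 105.1 × 2.06 × 39.7 = 8595 J
Total: 4044 + 35103 + 44037 + 236895 + 8595 = 328674 J = 329 kJ

q = 329 kJ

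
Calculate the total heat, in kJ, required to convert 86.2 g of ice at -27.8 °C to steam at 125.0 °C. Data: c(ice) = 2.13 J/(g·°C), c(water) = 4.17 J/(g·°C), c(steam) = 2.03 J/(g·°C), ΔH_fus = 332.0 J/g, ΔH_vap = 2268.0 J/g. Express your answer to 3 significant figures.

q1 (heat ice -27.8→0.0 °C): 86.2 × 2.13 × 27.8 = 5104 J
q2 (melt at 0 °C): 86.2 × 332.0 = 28618 J
q3 (heat water 0.0→100.0 °C): 86.2 × 4.17 × 100.0 = 35945 J
q4 (vaporize at 100 °C): 86.2 × 2268.0 = 195502 J
q5 (heat steam 100.0→125.0 °C): 86.2 × 2.03 × 25.0 = 4375 J
Total: 5104 + 28618 + 35945 + 195502 + 4375 = 269544 J = 270 kJ

q = 270 kJ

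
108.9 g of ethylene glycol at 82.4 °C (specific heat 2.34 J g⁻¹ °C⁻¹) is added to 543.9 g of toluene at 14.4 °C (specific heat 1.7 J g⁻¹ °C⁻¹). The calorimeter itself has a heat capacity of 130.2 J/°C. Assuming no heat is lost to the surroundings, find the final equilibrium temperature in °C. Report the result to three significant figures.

Heat lost by ethylene glycol = heat gained by toluene + calorimeter.
(108.9)(2.34)(82.4 − T) = [(543.9)(1.7) + 130.2](T − 14.4)
254.826 (82.4 − T) = 1054.83 (T − 14.4)
20998 − 254.826 T = 1054.83 T − 15190
36188 = 1309.656 T
T = 27.63 °C

T_f = 27.6 °C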